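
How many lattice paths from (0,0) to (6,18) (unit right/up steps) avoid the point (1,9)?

Total paths to (6,18): C(24,18) = 134596.
Paths through (1,9): C(10,9) x C(14,9) = 20020.
Avoiding (1,9): 134596 - 20020.

Final answer: 114576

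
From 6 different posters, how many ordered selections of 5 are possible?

P(6,5) = 6!/(6-5)! = 6!/1!.

Final answer: P(6,5) = 720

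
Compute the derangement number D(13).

D(n) = (n-1)(D(n-1) + D(n-2)), D(0)=1, D(1)=0.
Building up: D(2)=1, D(3)=2, D(4)=9, D(5)=44, D(6)=265, D(7)=1854, D(8)=14833, D(9)=133496, D(10)=1334961, D(11)=14684570, D(12)=176214841.
D(13) = 12 x (D(12) + D(11)) = 12 x (176214841 + 14684570).

Final answer: D(13) = 2290792932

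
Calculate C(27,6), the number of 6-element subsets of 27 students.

C(27,6) = 27!/(6! x 21!).

Final answer: \binom{27}{6} = 296010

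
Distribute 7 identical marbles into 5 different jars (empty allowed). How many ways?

Stars and bars: C(n+k-1, k-1) = C(11,4).

Final answer: C(11,4) = 330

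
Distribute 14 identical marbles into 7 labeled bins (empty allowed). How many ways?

Stars and bars: C(n+k-1, k-1) = C(20,6).

Final answer: C(20,6) = 38760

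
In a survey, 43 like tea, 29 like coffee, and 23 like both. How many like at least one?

|A union B| = |A| + |B| - |A intersect B| = 43 + 29 - 23.

Final answer: 49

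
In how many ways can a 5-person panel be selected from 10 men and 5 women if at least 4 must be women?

Sum over valid woman counts:
C(5,4)C(10,1) = 50
C(5,5)C(10,0) = 1
Total: 50 + 1.

Final answer: 51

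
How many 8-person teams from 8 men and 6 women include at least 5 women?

Sum over valid woman counts:
C(6,5)C(8,3) = 336
C(6,6)C(8,2) = 28
Total: 336 + 28.

Final answer: 364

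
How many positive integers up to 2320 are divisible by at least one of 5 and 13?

Multiples of 5: 464. Multiples of 13: 178. Of both (lcm=65): 35.
By inclusion-exclusion: 464 + 178 - 35.

Final answer: 607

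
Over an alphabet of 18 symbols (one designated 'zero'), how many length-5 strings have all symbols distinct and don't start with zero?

First digit: 17 (nonzero). Second: 17 (not first). Third: 16, etc.
Total: 17 x 17 x 16 x 15 x 14.

Final answer: 971040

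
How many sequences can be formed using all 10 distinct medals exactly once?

The number of ways to arrange 10 distinct objects is 10!.

Final answer: 10! = 3628800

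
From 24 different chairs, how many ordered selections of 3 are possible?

P(24,3) = 24!/(24-3)! = 24!/21!.

Final answer: P(24,3) = 12144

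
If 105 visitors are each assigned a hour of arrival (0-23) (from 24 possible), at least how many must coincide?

There are 24 possible values for hour of arrival (0-23). With 105 visitors and 24 categories, by pigeonhole: ceiling(105/24).

Final answer: 5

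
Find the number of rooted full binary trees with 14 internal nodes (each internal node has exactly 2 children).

The structures are counted by the Catalan number C_n. Here n = 14.
Using C_0 = 1 and C_(k+1) = C_k x 2(2k+1)/(k+2), build up term by term: C_1=1, C_2=2, C_3=5, C_4=14, C_5=42, C_6=132, C_7=429, C_8=1430, C_9=4862, C_10=16796, C_11=58786, C_12=208012, C_13=742900, C_14=2674440.

Final answer: C_{14} = 2674440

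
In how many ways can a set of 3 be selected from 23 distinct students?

C(23,3) = 23!/(3! x 20!).

Final answer: \binom{23}{3} = 1771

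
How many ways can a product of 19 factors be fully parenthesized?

This is a standard Catalan-number count: the answer is C_n. Here n = 19 - 1 = 18.
C_n = C(2n,n)/(n+1), so C_{18} = C(36,18)/19 = 9075135300/19.

Final answer: C_{18} = 477638700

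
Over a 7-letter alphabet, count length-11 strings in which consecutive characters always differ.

Let g(n) count such strings. g(1) = 7, and each valid string of length n-1 extends in 6 ways (any symbol but the last), so g(n) = 6 g(n-1).
Total: g(11) = 7 x 6^10.

Final answer: 7 x 6^{10} = 423263232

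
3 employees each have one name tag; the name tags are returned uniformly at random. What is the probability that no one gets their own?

Use the recurrence D(n) = (n-1)(D(n-1) + D(n-2)) with D(0)=1, D(1)=0.
Building up: D(2)=1, D(3)=2.
Total arrangements: 3! = 6.
Probability = D(3)/3! = 1/3.

Final answer: D(3)/3! = 2/6 = 0.333333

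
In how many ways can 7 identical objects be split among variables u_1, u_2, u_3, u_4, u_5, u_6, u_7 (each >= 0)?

Stars and bars with 7 stars and 6 bars:
C(7+7-1, 7-1) = C(13,6).

Final answer: C(13,6) = 1716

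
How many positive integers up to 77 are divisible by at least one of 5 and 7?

Multiples of 5: 15. Multiples of 7: 11. Of both (lcm=35): 2.
By inclusion-exclusion: 15 + 11 - 2.

Final answer: 24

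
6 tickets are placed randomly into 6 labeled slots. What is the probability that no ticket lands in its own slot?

D(n) = (n-1)(D(n-1) + D(n-2)), D(0)=1, D(1)=0.
Building up: D(2)=1, D(3)=2, D(4)=9, D(5)=44, D(6)=265.
Total arrangements: 6! = 720.
Probability = D(6)/6! = 53/144.

Final answer: D(6)/6! = 265/720 = 0.368056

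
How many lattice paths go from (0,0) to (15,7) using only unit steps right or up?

Each path has 15 right steps and 7 up steps in some order (22 steps total).
Choose which 7 of the 22 steps are up: C(22,7).

Final answer: C(22,7) = 170544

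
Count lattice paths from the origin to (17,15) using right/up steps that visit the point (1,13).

Paths (0,0)->(1,13): C(14,13) = 14.
Paths (1,13)->(17,15): C(18,2) = 153.
By multiplication principle: 14 x 153.

Final answer: 2142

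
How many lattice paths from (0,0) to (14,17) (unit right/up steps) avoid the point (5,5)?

Total paths to (14,17): C(31,17) = 265182525.
Paths through (5,5): C(10,5) x C(21,12) = 74070360.
Avoiding (5,5): 265182525 - 74070360.

Final answer: 191112165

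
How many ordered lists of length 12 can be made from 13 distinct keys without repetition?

P(13,12) = 13!/(13-12)! = 13!/1!.

Final answer: P(13,12) = 6227020800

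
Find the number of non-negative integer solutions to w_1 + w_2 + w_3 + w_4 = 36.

Stars and bars with 36 stars and 3 bars:
C(36+4-1, 4-1) = C(39,3).

Final answer: C(39,3) = 9139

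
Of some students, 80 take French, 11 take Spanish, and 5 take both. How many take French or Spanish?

|A union B| = |A| + |B| - |A intersect B| = 80 + 11 - 5.

Final answer: 86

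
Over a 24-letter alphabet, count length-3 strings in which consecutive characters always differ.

First character: 24 choices. Each subsequent: 23 choices (must differ from the previous one).
Total: 24 x 23^2.

Final answer: 24 x 23^{2} = 12696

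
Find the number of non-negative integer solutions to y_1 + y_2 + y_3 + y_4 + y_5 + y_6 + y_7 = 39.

Stars and bars with 39 stars and 6 bars:
C(39+7-1, 7-1) = C(45,6).

Final answer: C(45,6) = 8145060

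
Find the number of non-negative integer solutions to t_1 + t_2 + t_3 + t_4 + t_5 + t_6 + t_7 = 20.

Stars and bars with 20 stars and 6 bars:
C(20+7-1, 7-1) = C(26,6).

Final answer: C(26,6) = 230230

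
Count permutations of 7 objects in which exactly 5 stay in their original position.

Choose which 5 elements are fixed: C(7,5) = 21.
Derange the remaining 2 using D(j) = (j-1)(D(j-1) + D(j-2)), D(0)=1, D(1)=0: D(2)=1.
Total: 21 x 1.

Final answer: C(7,5) D(2) = 21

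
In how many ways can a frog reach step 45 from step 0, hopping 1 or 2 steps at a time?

Condition on the final move: it is a 1-step (f(n-1) ways to get there) or a 2-step (f(n-2) ways), so f(n) = f(n-1) + f(n-2), with f(1)=1, f(2)=2.
Building up term by term: f(1)=1, f(2)=2, f(3)=3, f(4)=5, f(5)=8, f(6)=13, f(7)=21, f(8)=34, f(9)=55, f(10)=89, f(11)=144, f(12)=233, f(13)=377, f(14)=610, f(15)=987, f(16)=1597, f(17)=2584, f(18)=4181, f(19)=6765, f(20)=10946, f(21)=17711, f(22)=28657, f(23)=46368, f(24)=75025, f(25)=121393, f(26)=196418, f(27)=317811, f(28)=514229, f(29)=832040, f(30)=1346269, f(31)=2178309, f(32)=3524578, f(33)=5702887, f(34)=9227465, f(35)=14930352, f(36)=24157817, f(37)=39088169, f(38)=63245986, f(39)=102334155, f(40)=165580141, f(41)=267914296, f(42)=433494437, f(43)=701408733, f(44)=1134903170, f(45)=1836311903.

Final answer: 1836311903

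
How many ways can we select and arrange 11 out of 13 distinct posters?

P(13,11) = 13!/(13-11)! = 13!/2!.

Final answer: P(13,11) = 3113510400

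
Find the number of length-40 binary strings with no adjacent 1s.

Let a(n) count valid strings. If the last bit is 0 the prefix is any valid string of length n-1; if it is 1 the string must end in 01 with a valid prefix of length n-2. So a(n) = a(n-1) + a(n-2), a(1)=2, a(2)=3.
Computing successive values: a(1)=2, a(2)=3, a(3)=5, a(4)=8, a(5)=13, a(6)=21, a(7)=34, a(8)=55, a(9)=89, a(10)=144, a(11)=233, a(12)=377, a(13)=610, a(14)=987, a(15)=1597, a(16)=2584, a(17)=4181, a(18)=6765, a(19)=10946, a(20)=17711, a(21)=28657, a(22)=46368, a(23)=75025, a(24)=121393, a(25)=196418, a(26)=317811, a(27)=514229, a(28)=832040, a(29)=1346269, a(30)=2178309, a(31)=3524578, a(32)=5702887, a(33)=9227465, a(34)=14930352, a(35)=24157817, a(36)=39088169, a(37)=63245986, a(38)=102334155, a(39)=165580141, a(40)=267914296.

Final answer: 267914296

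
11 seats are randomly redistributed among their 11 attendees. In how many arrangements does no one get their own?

Derangements satisfy D(n) = (n-1)(D(n-1) + D(n-2)), starting from D(0)=1, D(1)=0.
D(2) = 1 x (0 + 1) = 1
D(3) = 2 x (1 + 0) = 2
D(4) = 3 x (2 + 1) = 9
D(5) = 4 x (9 + 2) = 44
D(6) = 5 x (44 + 9) = 265
D(7) = 6 x (265 + 44) = 1854
D(8) = 7 x (1854 + 265) = 14833
D(9) = 8 x (14833 + 1854) = 133496
D(10) = 9 x (133496 + 14833) = 1334961
D(11) = 10 x (D(10) + D(9)) = 10 x (1334961 + 133496)

Final answer: D(11) = 14684570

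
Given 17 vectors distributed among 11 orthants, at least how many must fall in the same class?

By pigeonhole with 17 objects and 11 categories: ceiling(17/11).

Final answer: 2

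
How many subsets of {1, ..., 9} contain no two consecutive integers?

Condition on whether n belongs to the subset: if not, any valid subset of {1, ..., n-1} works (a(n-1)); if so, n-1 is excluded and the rest is a valid subset of {1, ..., n-2} (a(n-2)). Hence a(n) = a(n-1) + a(n-2), a(1)=2, a(2)=3.
Building up term by term: a(1)=2, a(2)=3, a(3)=5, a(4)=8, a(5)=13, a(6)=21, a(7)=34, a(8)=55, a(9)=89.

Final answer: 89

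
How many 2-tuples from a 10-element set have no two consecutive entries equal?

Let g(n) count such strings. g(1) = 10, and each valid string of length n-1 extends in 9 ways (any symbol but the last), so g(n) = 9 g(n-1).
Total: g(2) = 10 x 9^1.

Final answer: 10 x 9^{1} = 90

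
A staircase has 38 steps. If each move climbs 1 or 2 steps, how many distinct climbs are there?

Let f(n) count the ways. The last step is size 1 or 2, so f(n) = f(n-1) + f(n-2) with f(1)=1, f(2)=2.
Building up term by term: f(1)=1, f(2)=2, f(3)=3, f(4)=5, f(5)=8, f(6)=13, f(7)=21, f(8)=34, f(9)=55, f(10)=89, f(11)=144, f(12)=233, f(13)=377, f(14)=610, f(15)=987, f(16)=1597, f(17)=2584, f(18)=4181, f(19)=6765, f(20)=10946, f(21)=17711, f(22)=28657, f(23)=46368, f(24)=75025, f(25)=121393, f(26)=196418, f(27)=317811, f(28)=514229, f(29)=832040, f(30)=1346269, f(31)=2178309, f(32)=3524578, f(33)=5702887, f(34)=9227465, f(35)=14930352, f(36)=24157817, f(37)=39088169, f(38)=63245986.

Final answer: 63245986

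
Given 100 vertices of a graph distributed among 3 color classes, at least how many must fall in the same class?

By pigeonhole with 100 objects and 3 categories: ceiling(100/3).

Final answer: 34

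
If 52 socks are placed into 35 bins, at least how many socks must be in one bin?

By the pigeonhole principle: ceiling(52/35).

Final answer: 2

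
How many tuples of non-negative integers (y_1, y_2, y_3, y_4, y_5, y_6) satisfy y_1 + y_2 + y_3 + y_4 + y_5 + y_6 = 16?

Stars and bars with 16 stars and 5 bars:
C(16+6-1, 6-1) = C(21,5).

Final answer: C(21,5) = 20349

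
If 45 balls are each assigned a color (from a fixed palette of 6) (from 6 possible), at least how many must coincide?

There are 6 possible values for color (from a fixed palette of 6). With 45 balls and 6 categories, by pigeonhole: ceiling(45/6).

Final answer: 8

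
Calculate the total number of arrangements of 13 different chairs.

The number of ways to arrange 13 distinct objects is 13!.

Final answer: 13! = 6227020800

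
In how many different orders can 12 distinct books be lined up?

The number of ways to arrange 12 distinct objects is 12!.

Final answer: 12! = 479001600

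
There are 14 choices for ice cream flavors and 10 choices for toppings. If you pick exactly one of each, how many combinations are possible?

By the multiplication principle: 14 x 10.

Final answer: 140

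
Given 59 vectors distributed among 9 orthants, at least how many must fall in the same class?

By pigeonhole with 59 objects and 9 categories: ceiling(59/9).

Final answer: 7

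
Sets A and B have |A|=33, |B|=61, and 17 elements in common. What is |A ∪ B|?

|A union B| = |A| + |B| - |A intersect B| = 33 + 61 - 17.

Final answer: 77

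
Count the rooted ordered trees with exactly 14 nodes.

This is counted by the nth Catalan number C_n. Here n = 14 - 1 = 13.
Using C_0 = 1 and C_(k+1) = C_k x 2(2k+1)/(k+2), build up term by term: C_1=1, C_2=2, C_3=5, C_4=14, C_5=42, C_6=132, C_7=429, C_8=1430, C_9=4862, C_10=16796, C_11=58786, C_12=208012, C_13=742900.

Final answer: C_{13} = 742900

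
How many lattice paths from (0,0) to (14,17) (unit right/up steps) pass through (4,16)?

Paths (0,0)->(4,16): C(20,16) = 4845.
Paths (4,16)->(14,17): C(11,1) = 11.
By multiplication principle: 4845 x 11.

Final answer: 53295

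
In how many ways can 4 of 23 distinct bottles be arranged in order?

P(23,4) = 23!/(23-4)! = 23!/19!.

Final answer: P(23,4) = 212520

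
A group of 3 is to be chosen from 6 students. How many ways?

C(6,3) = 6!/(3! x (6-3)!).

Final answer: C(6,3) = 20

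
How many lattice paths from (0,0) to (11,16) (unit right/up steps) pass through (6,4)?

Paths (0,0)->(6,4): C(10,4) = 210.
Paths (6,4)->(11,16): C(17,12) = 6188.
By multiplication principle: 210 x 6188.

Final answer: 1299480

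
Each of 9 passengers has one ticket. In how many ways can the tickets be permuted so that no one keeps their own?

Derangements satisfy D(n) = (n-1)(D(n-1) + D(n-2)), starting from D(0)=1, D(1)=0.
D(2) = 1 x (0 + 1) = 1
D(3) = 2 x (1 + 0) = 2
D(4) = 3 x (2 + 1) = 9
D(5) = 4 x (9 + 2) = 44
D(6) = 5 x (44 + 9) = 265
D(7) = 6 x (265 + 44) = 1854
D(8) = 7 x (1854 + 265) = 14833
D(9) = 8 x (D(8) + D(7)) = 8 x (14833 + 1854)

Final answer: D(9) = 133496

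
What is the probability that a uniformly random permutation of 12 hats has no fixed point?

D(n) = (n-1)(D(n-1) + D(n-2)), D(0)=1, D(1)=0.
Building up: D(2)=1, D(3)=2, D(4)=9, D(5)=44, D(6)=265, D(7)=1854, D(8)=14833, D(9)=133496, D(10)=1334961, D(11)=14684570, D(12)=176214841.
Total arrangements: 12! = 479001600.
Probability = D(12)/12! = 16019531/43545600.

Final answer: D(12)/12! = 176214841/479001600 = 0.367879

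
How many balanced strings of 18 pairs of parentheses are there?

This is a standard Catalan-number count: the answer is C_n. Here n = 18 (pairs).
C_n = C(2n,n) - C(2n,n+1), so C_{18} = C(36,18) - C(36,19) = 9075135300 - 8597496600.

Final answer: C_{18} = 477638700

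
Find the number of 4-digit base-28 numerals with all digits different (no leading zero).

First digit: 27 (nonzero). Second: 27 (not first). Third: 26, etc.
Total: 27 x 27 x 26 x 25.

Final answer: 473850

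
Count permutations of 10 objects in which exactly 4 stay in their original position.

Choose which 4 elements are fixed: C(10,4) = 210.
Derange the remaining 6 using D(j) = (j-1)(D(j-1) + D(j-2)), D(0)=1, D(1)=0: D(2)=1, D(3)=2, D(4)=9, D(5)=44, D(6)=265.
Total: 210 x 265.

Final answer: C(10,4) D(6) = 55650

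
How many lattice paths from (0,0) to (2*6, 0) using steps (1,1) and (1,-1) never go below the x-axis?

Total monotonic paths to (6,6): C(12,6) = 924.
By the reflection principle, paths that go above the diagonal number C(12,7) = 792.
Valid Dyck paths: 924 - 792.
(Equivalently, C_{6} = C(12,6)/7 = 924/7.)

Final answer: C_{6} = 132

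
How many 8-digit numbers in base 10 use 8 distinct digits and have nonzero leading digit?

The leading digit has 9 choices (anything but zero); the next has 9 (anything but the first), then 8, and so on, one fewer each time.
Total: 9 x 9 x 8 x 7 x 6 x 5 x 4 x 3.

Final answer: 1632960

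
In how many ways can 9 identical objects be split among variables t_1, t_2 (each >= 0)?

Stars and bars with 9 stars and 1 bars:
C(9+2-1, 2-1) = C(10,1).

Final answer: C(10,1) = 10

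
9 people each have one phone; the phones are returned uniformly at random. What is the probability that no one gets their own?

Use the recurrence D(n) = (n-1)(D(n-1) + D(n-2)) with D(0)=1, D(1)=0.
Building up: D(2)=1, D(3)=2, D(4)=9, D(5)=44, D(6)=265, D(7)=1854, D(8)=14833, D(9)=133496.
Total arrangements: 9! = 362880.
Probability = D(9)/9! = 16687/45360.

Final answer: D(9)/9! = 133496/362880 = 0.367879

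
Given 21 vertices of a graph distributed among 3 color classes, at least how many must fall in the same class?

By pigeonhole with 21 objects and 3 categories: ceiling(21/3).

Final answer: 7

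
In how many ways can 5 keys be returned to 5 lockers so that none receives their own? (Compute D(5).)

D(n) = (n-1)(D(n-1) + D(n-2)), D(0)=1, D(1)=0.
D(2) = 1 x (0 + 1) = 1
D(3) = 2 x (1 + 0) = 2
D(4) = 3 x (2 + 1) = 9
D(5) = 4 x (D(4) + D(3)) = 4 x (9 + 2)

Final answer: D(5) = 44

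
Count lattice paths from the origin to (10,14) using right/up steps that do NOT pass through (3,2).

Total paths to (10,14): C(24,14) = 1961256.
Paths through (3,2): C(5,2) x C(19,12) = 503880.
Avoiding (3,2): 1961256 - 503880.

Final answer: 1457376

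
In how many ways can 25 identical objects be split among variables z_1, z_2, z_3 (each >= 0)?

Stars and bars with 25 stars and 2 bars:
C(25+3-1, 3-1) = C(27,2).

Final answer: C(27,2) = 351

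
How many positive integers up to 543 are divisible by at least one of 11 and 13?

Multiples of 11: 49. Multiples of 13: 41. Of both (lcm=143): 3.
By inclusion-exclusion: 49 + 41 - 3.

Final answer: 87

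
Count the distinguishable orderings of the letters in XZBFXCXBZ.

Letters (B:2, C:1, F:1, X:3, Z:2). Total letters: 9.
Permutations = 9!/(3! x 2! x 2!).

Final answer: 15120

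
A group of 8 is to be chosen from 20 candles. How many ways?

C(20,8) = 20!/(8! x 12!).

Final answer: \binom{20}{8} = 125970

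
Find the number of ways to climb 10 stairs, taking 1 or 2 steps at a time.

Condition on the final move: it is a 1-step (f(n-1) ways to get there) or a 2-step (f(n-2) ways), so f(n) = f(n-1) + f(n-2), with f(1)=1, f(2)=2.
Computing successive values: f(1)=1, f(2)=2, f(3)=3, f(4)=5, f(5)=8, f(6)=13, f(7)=21, f(8)=34, f(9)=55, f(10)=89.

Final answer: 89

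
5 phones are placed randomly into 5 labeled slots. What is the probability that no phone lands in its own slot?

Derangements satisfy D(n) = (n-1)(D(n-1) + D(n-2)), starting from D(0)=1, D(1)=0.
Building up: D(2)=1, D(3)=2, D(4)=9, D(5)=44.
Total arrangements: 5! = 120.
Probability = D(5)/5! = 11/30.

Final answer: D(5)/5! = 44/120 = 0.366667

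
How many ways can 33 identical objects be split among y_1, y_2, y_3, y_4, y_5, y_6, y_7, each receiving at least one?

Substitute y'_i = y_i - 1 (so y'_i >= 0). Then sum y'_i = 33 - 7 = 26.
Stars and bars: C(26+7-1, 7-1) = C(32,6).

Final answer: C(32,6) = 906192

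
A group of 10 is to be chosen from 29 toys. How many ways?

C(29,10) = 29!/(10! x 19!).

Final answer: \binom{29}{10} = 20030010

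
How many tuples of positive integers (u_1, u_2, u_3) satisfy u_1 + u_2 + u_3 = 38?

Substitute u'_i = u_i - 1 (so u'_i >= 0). Then sum u'_i = 38 - 3 = 35.
Stars and bars: C(35+3-1, 3-1) = C(37,2).

Final answer: C(37,2) = 666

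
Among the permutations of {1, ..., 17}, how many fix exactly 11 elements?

Choose which 11 elements are fixed: C(17,11) = 12376.
Derange the remaining 6 using D(j) = (j-1)(D(j-1) + D(j-2)), D(0)=1, D(1)=0: D(2)=1, D(3)=2, D(4)=9, D(5)=44, D(6)=265.
Total: 12376 x 265.

Final answer: C(17,11) D(6) = 3279640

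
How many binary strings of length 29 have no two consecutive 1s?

A valid string ends in 0 (append to any length-(n-1) valid string) or in 01 (append to any length-(n-2) valid string), so a(n) = a(n-1) + a(n-2) with a(1)=2, a(2)=3.
Building up term by term: a(1)=2, a(2)=3, a(3)=5, a(4)=8, a(5)=13, a(6)=21, a(7)=34, a(8)=55, a(9)=89, a(10)=144, a(11)=233, a(12)=377, a(13)=610, a(14)=987, a(15)=1597, a(16)=2584, a(17)=4181, a(18)=6765, a(19)=10946, a(20)=17711, a(21)=28657, a(22)=46368, a(23)=75025, a(24)=121393, a(25)=196418, a(26)=317811, a(27)=514229, a(28)=832040, a(29)=1346269.

Final answer: 1346269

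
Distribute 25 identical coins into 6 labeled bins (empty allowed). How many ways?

Stars and bars: C(n+k-1, k-1) = C(30,5).

Final answer: C(30,5) = 142506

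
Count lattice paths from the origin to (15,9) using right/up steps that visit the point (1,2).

Paths (0,0)->(1,2): C(3,2) = 3.
Paths (1,2)->(15,9): C(21,7) = 116280.
By multiplication principle: 3 x 116280.

Final answer: 348840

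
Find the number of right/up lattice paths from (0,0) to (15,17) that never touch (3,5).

Total paths to (15,17): C(32,17) = 565722720.
Paths through (3,5): C(8,5) x C(24,12) = 151432736.
Avoiding (3,5): 565722720 - 151432736.

Final answer: 414289984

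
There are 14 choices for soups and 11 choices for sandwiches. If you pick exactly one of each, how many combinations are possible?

By the multiplication principle: 14 x 11.

Final answer: 154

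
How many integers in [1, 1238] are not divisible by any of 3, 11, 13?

|div by 3|=412, |div by 11|=112, |div by 13|=95.
|div by 3&11|=37, |div by 3&13|=31, |div by 11&13|=8, |div by all|=2.
By inclusion-exclusion, divisible by at least one: 412+112+95-37-31-8+2 = 545.
Not divisible by any: 1238 - 545.

Final answer: 693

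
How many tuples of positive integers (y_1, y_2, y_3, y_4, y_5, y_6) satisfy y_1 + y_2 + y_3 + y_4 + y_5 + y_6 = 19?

Substitute y'_i = y_i - 1 (so y'_i >= 0). Then sum y'_i = 19 - 6 = 13.
Stars and bars: C(13+6-1, 6-1) = C(18,5).

Final answer: C(18,5) = 8568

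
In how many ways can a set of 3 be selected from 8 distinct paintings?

C(8,3) = 8!/(3! x (8-3)!).

Final answer: C(8,3) = 56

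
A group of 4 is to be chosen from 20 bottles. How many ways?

C(20,4) = 20!/(4! x (20-4)!).

Final answer: C(20,4) = 4845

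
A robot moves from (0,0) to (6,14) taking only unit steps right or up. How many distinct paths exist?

Each path has 6 right steps and 14 up steps in some order (20 steps total).
Choose which 14 of the 20 steps are up: C(20,14).

Final answer: C(20,14) = 38760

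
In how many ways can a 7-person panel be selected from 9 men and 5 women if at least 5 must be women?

Sum over valid woman counts:
C(5,5)C(9,2).

Final answer: 36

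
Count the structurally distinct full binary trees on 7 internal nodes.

This is a standard Catalan-number count: the answer is C_n. Here n = 7.
C_n = (2n)!/(n!(n+1)!), so C_{7} = 14!/(7! x 8!) = C(14,7)/8 = 3432/8.

Final answer: C_{7} = 429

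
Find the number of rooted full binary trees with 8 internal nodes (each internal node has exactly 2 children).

This is counted by the nth Catalan number C_n. Here n = 8.
C_n = C(2n,n) - C(2n,n+1), so C_{8} = C(16,8) - C(16,9) = 12870 - 11440.

Final answer: C_{8} = 1430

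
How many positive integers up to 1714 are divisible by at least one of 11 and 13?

Multiples of 11: 155. Multiples of 13: 131. Of both (lcm=143): 11.
By inclusion-exclusion: 155 + 131 - 11.

Final answer: 275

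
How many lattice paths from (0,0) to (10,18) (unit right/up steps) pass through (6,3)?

Paths (0,0)->(6,3): C(9,3) = 84.
Paths (6,3)->(10,18): C(19,15) = 3876.
By multiplication principle: 84 x 3876.

Final answer: 325584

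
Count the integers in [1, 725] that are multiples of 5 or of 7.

Multiples of 5: 145. Multiples of 7: 103. Of both (lcm=35): 20.
By inclusion-exclusion: 145 + 103 - 20.

Final answer: 228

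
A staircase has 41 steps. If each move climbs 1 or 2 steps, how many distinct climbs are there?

Let f(n) be the number of climbs. Removing the last move (1 or 2 steps) gives f(n) = f(n-1) + f(n-2); base cases f(1)=1, f(2)=2.
Iterating the recurrence: f(1)=1, f(2)=2, f(3)=3, f(4)=5, f(5)=8, f(6)=13, f(7)=21, f(8)=34, f(9)=55, f(10)=89, f(11)=144, f(12)=233, f(13)=377, f(14)=610, f(15)=987, f(16)=1597, f(17)=2584, f(18)=4181, f(19)=6765, f(20)=10946, f(21)=17711, f(22)=28657, f(23)=46368, f(24)=75025, f(25)=121393, f(26)=196418, f(27)=317811, f(28)=514229, f(29)=832040, f(30)=1346269, f(31)=2178309, f(32)=3524578, f(33)=5702887, f(34)=9227465, f(35)=14930352, f(36)=24157817, f(37)=39088169, f(38)=63245986, f(39)=102334155, f(40)=165580141, f(41)=267914296.

Final answer: 267914296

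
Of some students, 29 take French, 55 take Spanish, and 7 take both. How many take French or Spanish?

|A union B| = |A| + |B| - |A intersect B| = 29 + 55 - 7.

Final answer: 77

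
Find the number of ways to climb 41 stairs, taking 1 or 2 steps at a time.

Let f(n) be the number of climbs. Removing the last move (1 or 2 steps) gives f(n) = f(n-1) + f(n-2); base cases f(1)=1, f(2)=2.
Building up term by term: f(1)=1, f(2)=2, f(3)=3, f(4)=5, f(5)=8, f(6)=13, f(7)=21, f(8)=34, f(9)=55, f(10)=89, f(11)=144, f(12)=233, f(13)=377, f(14)=610, f(15)=987, f(16)=1597, f(17)=2584, f(18)=4181, f(19)=6765, f(20)=10946, f(21)=17711, f(22)=28657, f(23)=46368, f(24)=75025, f(25)=121393, f(26)=196418, f(27)=317811, f(28)=514229, f(29)=832040, f(30)=1346269, f(31)=2178309, f(32)=3524578, f(33)=5702887, f(34)=9227465, f(35)=14930352, f(36)=24157817, f(37)=39088169, f(38)=63245986, f(39)=102334155, f(40)=165580141, f(41)=267914296.

Final answer: 267914296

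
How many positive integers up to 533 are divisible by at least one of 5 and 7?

Multiples of 5: 106. Multiples of 7: 76. Of both (lcm=35): 15.
By inclusion-exclusion: 106 + 76 - 15.

Final answer: 167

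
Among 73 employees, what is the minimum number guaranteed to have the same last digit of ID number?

There are 10 possible values for last digit of ID number. With 73 employees and 10 categories, by pigeonhole: ceiling(73/10).

Final answer: 8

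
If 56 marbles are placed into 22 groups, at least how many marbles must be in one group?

By the pigeonhole principle: ceiling(56/22).

Final answer: 3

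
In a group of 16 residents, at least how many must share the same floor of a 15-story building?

There are 15 possible values for floor of a 15-story building. With 16 residents and 15 categories, by pigeonhole: ceiling(16/15).

Final answer: 2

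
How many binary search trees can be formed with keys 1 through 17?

The structures are counted by the Catalan number C_n. Here n = 17.
C_n = C(2n,n)/(n+1), so C_{17} = C(34,17)/18 = 2333606220/18.

Final answer: C_{17} = 129644790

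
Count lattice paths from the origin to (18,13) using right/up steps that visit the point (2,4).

Paths (0,0)->(2,4): C(6,4) = 15.
Paths (2,4)->(18,13): C(25,9) = 2042975.
By multiplication principle: 15 x 2042975.

Final answer: 30644625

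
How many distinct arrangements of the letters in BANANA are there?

Letters (A:3, B:1, N:2). Total letters: 6.
Permutations = 6!/(3! x 2!).

Final answer: 60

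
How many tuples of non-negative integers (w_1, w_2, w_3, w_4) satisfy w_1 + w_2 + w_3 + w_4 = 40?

Stars and bars with 40 stars and 3 bars:
C(40+4-1, 4-1) = C(43,3).

Final answer: C(43,3) = 12341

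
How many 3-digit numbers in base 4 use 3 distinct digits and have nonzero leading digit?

The leading digit has 3 choices (anything but zero); the next has 3 (anything but the first), then 2, and so on, one fewer each time.
Total: 3 x 3 x 2.

Final answer: 18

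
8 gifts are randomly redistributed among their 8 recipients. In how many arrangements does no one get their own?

Use the recurrence D(n) = (n-1)(D(n-1) + D(n-2)) with D(0)=1, D(1)=0.
D(2) = 1 x (0 + 1) = 1
D(3) = 2 x (1 + 0) = 2
D(4) = 3 x (2 + 1) = 9
D(5) = 4 x (9 + 2) = 44
D(6) = 5 x (44 + 9) = 265
D(7) = 6 x (265 + 44) = 1854
D(8) = 7 x (D(7) + D(6)) = 7 x (1854 + 265)

Final answer: D(8) = 14833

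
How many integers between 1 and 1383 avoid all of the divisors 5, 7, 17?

|div by 5|=276, |div by 7|=197, |div by 17|=81.
|div by 5&7|=39, |div by 5&17|=16, |div by 7&17|=11, |div by all|=2.
By inclusion-exclusion, divisible by at least one: 276+197+81-39-16-11+2 = 490.
Not divisible by any: 1383 - 490.

Final answer: 893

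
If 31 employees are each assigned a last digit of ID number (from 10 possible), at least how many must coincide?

There are 10 possible values for last digit of ID number. With 31 employees and 10 categories, by pigeonhole: ceiling(31/10).

Final answer: 4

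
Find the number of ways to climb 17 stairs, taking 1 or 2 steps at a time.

Let f(n) be the number of climbs. Removing the last move (1 or 2 steps) gives f(n) = f(n-1) + f(n-2); base cases f(1)=1, f(2)=2.
Computing successive values: f(1)=1, f(2)=2, f(3)=3, f(4)=5, f(5)=8, f(6)=13, f(7)=21, f(8)=34, f(9)=55, f(10)=89, f(11)=144, f(12)=233, f(13)=377, f(14)=610, f(15)=987, f(16)=1597, f(17)=2584.

Final answer: 2584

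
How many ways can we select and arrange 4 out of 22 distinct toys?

P(22,4) = 22!/(22-4)! = 22!/18!.

Final answer: P(22,4) = 175560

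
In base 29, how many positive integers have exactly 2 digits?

In base 29, the leading digit has 28 choices (1..28); each of the remaining 1 digits has 29 choices.
Total: 28 x 29^1.

Final answer: 812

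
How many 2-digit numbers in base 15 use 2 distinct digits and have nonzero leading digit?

First digit: 14 (nonzero). Second: 14 (not first). Third: 13, etc.
Total: 14 x 14.

Final answer: 196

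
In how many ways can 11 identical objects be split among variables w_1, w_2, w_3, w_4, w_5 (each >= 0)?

Stars and bars with 11 stars and 4 bars:
C(11+5-1, 5-1) = C(15,4).

Final answer: C(15,4) = 1365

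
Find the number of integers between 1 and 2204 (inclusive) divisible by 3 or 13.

Multiples of 3: 734. Multiples of 13: 169. Of both (lcm=39): 56.
By inclusion-exclusion: 734 + 169 - 56.

Final answer: 847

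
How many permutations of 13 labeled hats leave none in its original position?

Use the recurrence D(n) = (n-1)(D(n-1) + D(n-2)) with D(0)=1, D(1)=0.
D(2) = 1 x (0 + 1) = 1
D(3) = 2 x (1 + 0) = 2
D(4) = 3 x (2 + 1) = 9
D(5) = 4 x (9 + 2) = 44
D(6) = 5 x (44 + 9) = 265
D(7) = 6 x (265 + 44) = 1854
D(8) = 7 x (1854 + 265) = 14833
D(9) = 8 x (14833 + 1854) = 133496
D(10) = 9 x (133496 + 14833) = 1334961
D(11) = 10 x (1334961 + 133496) = 14684570
D(12) = 11 x (14684570 + 1334961) = 176214841
D(13) = 12 x (D(12) + D(11)) = 12 x (176214841 + 14684570)

Final answer: D(13) = 2290792932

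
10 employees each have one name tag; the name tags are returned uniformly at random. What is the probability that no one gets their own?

Derangements satisfy D(n) = (n-1)(D(n-1) + D(n-2)), starting from D(0)=1, D(1)=0.
Building up: D(2)=1, D(3)=2, D(4)=9, D(5)=44, D(6)=265, D(7)=1854, D(8)=14833, D(9)=133496, D(10)=1334961.
Total arrangements: 10! = 3628800.
Probability = D(10)/10! = 16481/44800.

Final answer: D(10)/10! = 1334961/3628800 = 0.367879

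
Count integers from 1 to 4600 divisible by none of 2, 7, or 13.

|div by 2|=2300, |div by 7|=657, |div by 13|=353.
|div by 2&7|=328, |div by 2&13|=176, |div by 7&13|=50, |div by all|=25.
By inclusion-exclusion, divisible by at least one: 2300+657+353-328-176-50+25 = 2781.
Not divisible by any: 4600 - 2781.

Final answer: 1819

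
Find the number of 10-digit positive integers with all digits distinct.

First digit: 9 (not 0). Second: 9 (not first). Third: 8, etc.
Total: 9 x 9 x 8 x 7 x 6 x 5 x 4 x 3 x 2 x 1.

Final answer: 3265920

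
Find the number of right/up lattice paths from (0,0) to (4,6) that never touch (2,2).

Total paths to (4,6): C(10,6) = 210.
Paths through (2,2): C(4,2) x C(6,4) = 90.
Avoiding (2,2): 210 - 90.

Final answer: 120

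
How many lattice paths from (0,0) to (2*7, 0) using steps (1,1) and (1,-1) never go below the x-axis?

Total monotonic paths to (7,7): C(14,7) = 3432.
By the reflection principle, paths that go above the diagonal number C(14,8) = 3003.
Valid Dyck paths: 3432 - 3003.
(This is the Catalan number C_{7}.)

Final answer: C_{7} = 429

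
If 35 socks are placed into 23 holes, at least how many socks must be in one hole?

By the pigeonhole principle: ceiling(35/23).

Final answer: 2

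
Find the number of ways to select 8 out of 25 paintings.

C(25,8) = 25!/(8! x (25-8)!).

Final answer: C(25,8) = 1081575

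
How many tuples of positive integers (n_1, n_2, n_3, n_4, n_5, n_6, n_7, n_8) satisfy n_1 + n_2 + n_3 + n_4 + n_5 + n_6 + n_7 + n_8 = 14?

Substitute n'_i = n_i - 1 (so n'_i >= 0). Then sum n'_i = 14 - 8 = 6.
Stars and bars: C(6+8-1, 8-1) = C(13,7).

Final answer: C(13,7) = 1716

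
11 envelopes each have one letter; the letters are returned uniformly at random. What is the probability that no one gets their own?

Use the recurrence D(n) = (n-1)(D(n-1) + D(n-2)) with D(0)=1, D(1)=0.
Building up: D(2)=1, D(3)=2, D(4)=9, D(5)=44, D(6)=265, D(7)=1854, D(8)=14833, D(9)=133496, D(10)=1334961, D(11)=14684570.
Total arrangements: 11! = 39916800.
Probability = D(11)/11! = 1468457/3991680.

Final answer: D(11)/11! = 14684570/39916800 = 0.367879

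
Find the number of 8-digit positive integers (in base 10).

The leading digit cannot be 0 (9 options); the other 7 digits can be anything (10 options each).
Total: 9 x 10^7.

Final answer: 90000000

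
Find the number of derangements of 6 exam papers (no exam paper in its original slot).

Use the recurrence D(n) = (n-1)(D(n-1) + D(n-2)) with D(0)=1, D(1)=0.
D(2) = 1 x (0 + 1) = 1
D(3) = 2 x (1 + 0) = 2
D(4) = 3 x (2 + 1) = 9
D(5) = 4 x (9 + 2) = 44
D(6) = 5 x (D(5) + D(4)) = 5 x (44 + 9)

Final answer: D(6) = 265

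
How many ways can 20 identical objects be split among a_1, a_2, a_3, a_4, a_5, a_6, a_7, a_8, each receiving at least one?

Substitute a'_i = a_i - 1 (so a'_i >= 0). Then sum a'_i = 20 - 8 = 12.
Stars and bars: C(12+8-1, 8-1) = C(19,7).

Final answer: C(19,7) = 50388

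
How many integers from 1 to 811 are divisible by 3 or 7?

Multiples of 3: 270. Multiples of 7: 115. Of both (lcm=21): 38.
By inclusion-exclusion: 270 + 115 - 38.

Final answer: 347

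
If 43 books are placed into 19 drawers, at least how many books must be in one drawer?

By the pigeonhole principle: ceiling(43/19).

Final answer: 3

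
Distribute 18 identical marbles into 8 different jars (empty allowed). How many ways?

Stars and bars: C(n+k-1, k-1) = C(25,7).

Final answer: C(25,7) = 480700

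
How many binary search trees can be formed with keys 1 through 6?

The structures are counted by the Catalan number C_n. Here n = 6.
C_n = C(2n,n) - C(2n,n+1), so C_{6} = C(12,6) - C(12,7) = 924 - 792.

Final answer: C_{6} = 132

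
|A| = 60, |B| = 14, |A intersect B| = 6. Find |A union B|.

|A union B| = |A| + |B| - |A intersect B| = 60 + 14 - 6.

Final answer: 68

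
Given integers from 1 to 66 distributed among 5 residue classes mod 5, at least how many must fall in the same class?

By pigeonhole with 66 objects and 5 categories: ceiling(66/5).

Final answer: 14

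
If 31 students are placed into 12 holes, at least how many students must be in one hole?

By the pigeonhole principle: ceiling(31/12).

Final answer: 3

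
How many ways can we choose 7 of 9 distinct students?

C(9,7) = 9!/(7! x 2!).

Final answer: \binom{9}{7} = 36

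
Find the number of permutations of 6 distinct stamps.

The number of ways to arrange 6 distinct objects is 6!.

Final answer: 6! = 720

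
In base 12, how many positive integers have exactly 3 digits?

Leading digit: 11 options (nonzero). Other 2 digit(s): 12 options each.
Total: 11 x 12^2.

Final answer: 1584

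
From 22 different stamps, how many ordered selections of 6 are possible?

P(22,6) = 22!/(22-6)! = 22!/16!.

Final answer: P(22,6) = 53721360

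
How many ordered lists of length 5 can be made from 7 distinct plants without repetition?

P(7,5) = 7!/(7-5)! = 7!/2!.

Final answer: P(7,5) = 2520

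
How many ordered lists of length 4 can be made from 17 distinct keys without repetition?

P(17,4) = 17!/(17-4)! = 17!/13!.

Final answer: P(17,4) = 57120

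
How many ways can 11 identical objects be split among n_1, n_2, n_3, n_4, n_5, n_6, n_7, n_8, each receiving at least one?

Substitute n'_i = n_i - 1 (so n'_i >= 0). Then sum n'_i = 11 - 8 = 3.
Stars and bars: C(3+8-1, 8-1) = C(10,7).

Final answer: C(10,7) = 120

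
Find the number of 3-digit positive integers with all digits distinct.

First digit: 9 (not 0). Second: 9 (not first). Third: 8, etc.
Total: 9 x 9 x 8.

Final answer: 648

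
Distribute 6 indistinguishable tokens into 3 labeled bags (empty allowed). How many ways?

Stars and bars: C(n+k-1, k-1) = C(8,2).

Final answer: C(8,2) = 28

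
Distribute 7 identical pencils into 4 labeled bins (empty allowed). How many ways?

Stars and bars: C(n+k-1, k-1) = C(10,3).

Final answer: C(10,3) = 120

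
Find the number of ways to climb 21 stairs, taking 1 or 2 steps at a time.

Condition on the final move: it is a 1-step (f(n-1) ways to get there) or a 2-step (f(n-2) ways), so f(n) = f(n-1) + f(n-2), with f(1)=1, f(2)=2.
Building up term by term: f(1)=1, f(2)=2, f(3)=3, f(4)=5, f(5)=8, f(6)=13, f(7)=21, f(8)=34, f(9)=55, f(10)=89, f(11)=144, f(12)=233, f(13)=377, f(14)=610, f(15)=987, f(16)=1597, f(17)=2584, f(18)=4181, f(19)=6765, f(20)=10946, f(21)=17711.

Final answer: 17711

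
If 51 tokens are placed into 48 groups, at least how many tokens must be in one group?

By the pigeonhole principle: ceiling(51/48).

Final answer: 2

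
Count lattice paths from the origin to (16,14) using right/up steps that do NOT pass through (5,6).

Total paths to (16,14): C(30,14) = 145422675.
Paths through (5,6): C(11,6) x C(19,8) = 34918884.
Avoiding (5,6): 145422675 - 34918884.

Final answer: 110503791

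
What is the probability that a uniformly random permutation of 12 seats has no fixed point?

Use the recurrence D(n) = (n-1)(D(n-1) + D(n-2)) with D(0)=1, D(1)=0.
Building up: D(2)=1, D(3)=2, D(4)=9, D(5)=44, D(6)=265, D(7)=1854, D(8)=14833, D(9)=133496, D(10)=1334961, D(11)=14684570, D(12)=176214841.
Total arrangements: 12! = 479001600.
Probability = D(12)/12! = 16019531/43545600.

Final answer: D(12)/12! = 176214841/479001600 = 0.367879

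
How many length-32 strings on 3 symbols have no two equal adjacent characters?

First character: 3 choices. Each subsequent: 2 choices (must differ from the previous one).
Total: 3 x 2^31.

Final answer: 3 x 2^{31} = 6442450944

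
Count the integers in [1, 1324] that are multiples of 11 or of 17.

Multiples of 11: 120. Multiples of 17: 77. Of both (lcm=187): 7.
By inclusion-exclusion: 120 + 77 - 7.

Final answer: 190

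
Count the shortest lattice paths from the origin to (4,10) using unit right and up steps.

Each path has 4 right steps and 10 up steps in some order (14 steps total).
Choose which 10 of the 14 steps are up: C(14,10).

Final answer: C(14,10) = 1001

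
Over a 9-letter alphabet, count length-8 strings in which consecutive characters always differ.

Let g(n) count such strings. g(1) = 9, and each valid string of length n-1 extends in 8 ways (any symbol but the last), so g(n) = 8 g(n-1).
Total: g(8) = 9 x 8^7.

Final answer: 9 x 8^{7} = 18874368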